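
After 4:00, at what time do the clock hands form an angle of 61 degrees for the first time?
At t minutes past 4:00, the hour hand is at 30 x 4 + 0.5t degrees and the minute hand is at 6t degrees.
The smaller angle between them is 61 degrees when |30H - 5.5t| = 61 or |30H - 5.5t| = 299.
With H = 4, solve 30 x 4 - 5.5t = +/- target for each target:
  t = (30 x 4 - 61) / 5.5 = 10.73
  t = (30 x 4 + 61) / 5.5 = 32.91
  t = (30 x 4 - 299) / 5.5 = -32.55 (outside (0, 60))
  t = (30 x 4 + 299) / 5.5 = 76.18 (outside (0, 60))
Valid solutions in (0, 60): {10.73, 32.91} minutes.
The first occurrence is t = 10.73 minutes.
The hands form a 61-degree angle at 10.73 minutes past 4:00.

Final answer: 10.73 minutes past 4:00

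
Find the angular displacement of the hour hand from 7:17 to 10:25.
The hour hand moves 0.5 degrees per minute.
Time elapsed: 10:25 - 7:17 = 188 minutes
Angular displacement: 188 x 0.5 = 94 degrees

Final answer: 94 degrees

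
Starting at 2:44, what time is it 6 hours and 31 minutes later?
Starting time: 2:44
Adding 31 minutes to 44 minutes: 44 + 31 = 75 minutes = 1 hour and 15 minutes
Adding 6 hours: 2 + 6 + 1 (carry) = 9
Final time: 9:15

Final answer: 9:15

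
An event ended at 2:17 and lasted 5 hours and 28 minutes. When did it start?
Starting time: 2:17 = 137 total minutes past 12:00
Subtracting: 5 hours and 28 minutes = 328 minutes
137 - 328 = -191 (negative, add 12 hours = 720) = 529 minutes
= 8 hours and 49 minutes past 12:00 = 8:49

Final answer: 8:49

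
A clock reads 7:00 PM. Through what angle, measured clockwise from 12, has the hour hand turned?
The hour hand moves 30 degrees per hour and 0.5 degrees per minute.
At 7:00: (7) x 30 + 0 x 0.5 = 210 + 0 = 210 degrees

Final answer: 210 degrees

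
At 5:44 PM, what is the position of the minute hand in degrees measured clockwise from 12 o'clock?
The minute hand moves 6 degrees per minute.
At 5:44: 44 x 6 = 264 degrees

Final answer: 264 degrees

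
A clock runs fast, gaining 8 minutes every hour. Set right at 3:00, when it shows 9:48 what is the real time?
For every 60 true minutes, the faulty clock advances 68 minutes, so 1 faulty-clock minute corresponds to 60/68 true minutes.
From 3:00 to 9:48 on the faulty dial is 408 minutes.
True elapsed: 408 x 60/68 = 360 minutes = 6 hours.
True time: 3:00 + 6 hours = 9:00.

Final answer: 9:00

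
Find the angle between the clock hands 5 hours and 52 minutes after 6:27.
First find the time 5 hours and 52 minutes after 6:27.
Total minutes: 6 x 60 + 27 + 5 x 60 + 52 = 739.
739 mod 720 = 19 minutes = 12:19.
Now compute the angle at 12:19:
Hour hand: 0 x 30 + 19 x 0.5 = 9.5 degrees
Minute hand: 19 x 6 = 114 degrees
Difference: |9.5 - 114| = 104.5 degrees
The angle is 104.5 degrees

Final answer: 104.5 degrees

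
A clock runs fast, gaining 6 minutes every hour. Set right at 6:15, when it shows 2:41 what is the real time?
For every 60 true minutes, the faulty clock advances 66 minutes, so 1 faulty-clock minute corresponds to 60/66 true minutes.
From 6:15 to 2:41 on the faulty dial is 506 minutes.
True elapsed: 506 x 60/66 = 460 minutes = 7 hours and 40 minutes.
True time: 6:15 + 7 hours and 40 minutes = 1:55.

Final answer: 1:55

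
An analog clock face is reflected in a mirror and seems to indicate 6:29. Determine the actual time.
Reflection across the vertical (12-6) axis maps a hand at angle A degrees to (360 - A) degrees, which sends a reading of T minutes past 12:00 to (720 - T) minutes past 12:00.
Mirror reads 6:29 = 389 minutes past 12:00.
Actual time: (720 - 389) mod 720 = 331 minutes = 5:31.

Final answer: 5:31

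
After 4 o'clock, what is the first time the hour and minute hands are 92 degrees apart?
At t minutes past 4:00, the hour hand is at 30 x 4 + 0.5t degrees and the minute hand is at 6t degrees.
The smaller angle between them is 92 degrees when |30H - 5.5t| = 92 or |30H - 5.5t| = 268.
With H = 4, solve 30 x 4 - 5.5t = +/- target for each target:
  t = (30 x 4 - 92) / 5.5 = 5.09
  t = (30 x 4 + 92) / 5.5 = 38.55
  t = (30 x 4 - 268) / 5.5 = -26.91 (outside (0, 60))
  t = (30 x 4 + 268) / 5.5 = 70.55 (outside (0, 60))
Valid solutions in (0, 60): {5.09, 38.55} minutes.
The first occurrence is t = 5.09 minutes.
The hands form a 92-degree angle at 5.09 minutes past 4:00.

Final answer: 5.09 minutes past 4:00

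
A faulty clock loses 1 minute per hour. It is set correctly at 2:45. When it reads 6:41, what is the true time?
For every 60 true minutes, the faulty clock advances 59 minutes, so 1 faulty-clock minute corresponds to 60/59 true minutes.
From 2:45 to 6:41 on the faulty dial is 236 minutes.
True elapsed: 236 x 60/59 = 240 minutes = 4 hours.
True time: 2:45 + 4 hours = 6:45.

Final answer: 6:45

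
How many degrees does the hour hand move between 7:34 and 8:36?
The hour hand moves 0.5 degrees per minute.
Time elapsed: 8:36 - 7:34 = 62 minutes
Angular displacement: 62 x 0.5 = 31 degrees

Final answer: 31 degrees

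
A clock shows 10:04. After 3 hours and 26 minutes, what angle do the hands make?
First find the time 3 hours and 26 minutes after 10:04.
Total minutes: 10 x 60 + 4 + 3 x 60 + 26 = 810.
810 mod 720 = 90 minutes = 1:30.
Now compute the angle at 1:30:
Hour hand: 1 x 30 + 30 x 0.5 = 45 degrees
Minute hand: 30 x 6 = 180 degrees
Difference: |45 - 180| = 135 degrees
The angle is 135 degrees

Final answer: 135 degrees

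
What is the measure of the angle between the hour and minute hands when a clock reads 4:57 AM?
Hour hand position: 4 x 30 + 57 x 0.5 = 148.5 degrees
Minute hand position: 57 x 6 = 342 degrees
Difference: |148.5 - 342| = 193.5 degrees
Since 193.5 > 180, the smaller angle is 360 - 193.5 = 166.5 degrees

Final answer: 166.5 degrees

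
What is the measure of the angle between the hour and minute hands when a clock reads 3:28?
Hour hand position: 3 x 30 + 28 x 0.5 = 104 degrees
Minute hand position: 28 x 6 = 168 degrees
Difference: |104 - 168| = 64 degrees
The angle between the hands is 64 degrees

Final answer: 64 degrees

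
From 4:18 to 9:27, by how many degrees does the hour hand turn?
The hour hand moves 0.5 degrees per minute.
Time elapsed: 9:27 - 4:18 = 309 minutes
Angular displacement: 309 x 0.5 = 154.5 degrees

Final answer: 154.5 degrees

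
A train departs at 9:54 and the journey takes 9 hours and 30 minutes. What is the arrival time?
Starting time: 9:54
Adding 30 minutes to 54 minutes: 54 + 30 = 84 minutes = 1 hour and 24 minutes
Adding 9 hours: 9 + 9 + 1 (carry) = 19 - 12 = 7
Final time: 7:24

Final answer: 7:24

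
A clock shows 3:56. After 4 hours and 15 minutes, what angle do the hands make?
First find the time 4 hours and 15 minutes after 3:56.
Total minutes: 3 x 60 + 56 + 4 x 60 + 15 = 491.
491 mod 720 = 491 minutes = 8:11.
Now compute the angle at 8:11:
Hour hand: 8 x 30 + 11 x 0.5 = 245.5 degrees
Minute hand: 11 x 6 = 66 degrees
Difference: |245.5 - 66| = 179.5 degrees
The angle is 179.5 degrees

Final answer: 179.5 degrees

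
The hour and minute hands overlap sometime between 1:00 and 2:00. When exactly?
The minute hand gains 5.5 degrees per minute on the hour hand.
At 1:00, the hour hand is at 30 degrees and the minute hand is at 0 degrees.
The gap is 30 degrees. Time to close: 30/5.5 = 60 x 1/11 = 5.45 minutes.
The hands overlap at 5.45 minutes past 1:00.

Final answer: 5.45 minutes past 1:00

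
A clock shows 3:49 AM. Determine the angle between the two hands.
Hour hand position: 3 x 30 + 49 x 0.5 = 114.5 degrees
Minute hand position: 49 x 6 = 294 degrees
Difference: |114.5 - 294| = 179.5 degrees
The angle between the hands is 179.5 degrees

Final answer: 179.5 degrees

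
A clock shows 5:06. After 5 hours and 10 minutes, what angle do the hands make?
First find the time 5 hours and 10 minutes after 5:06.
Total minutes: 5 x 60 + 6 + 5 x 60 + 10 = 616.
616 mod 720 = 616 minutes = 10:16.
Now compute the angle at 10:16:
Hour hand: 10 x 30 + 16 x 0.5 = 308 degrees
Minute hand: 16 x 6 = 96 degrees
Difference: |308 - 96| = 212 degrees
Smaller angle: 360 - 212 = 148 degrees

Final answer: 148 degrees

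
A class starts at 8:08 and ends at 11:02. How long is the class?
From 8:08 to 11:02:
(11 x 60 + 2) - (8 x 60 + 8) = 662 - 488 = 174 minutes
= 2 hours and 54 minutes

Final answer: 2 hours and 54 minutes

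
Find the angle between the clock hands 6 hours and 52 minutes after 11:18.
First find the time 6 hours and 52 minutes after 11:18.
Total minutes: 11 x 60 + 18 + 6 x 60 + 52 = 1090.
1090 mod 720 = 370 minutes = 6:10.
Now compute the angle at 6:10:
Hour hand: 6 x 30 + 10 x 0.5 = 185 degrees
Minute hand: 10 x 6 = 60 degrees
Difference: |185 - 60| = 125 degrees
The angle is 125 degrees

Final answer: 125 degrees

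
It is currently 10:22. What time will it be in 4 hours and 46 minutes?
Starting time: 10:22
Adding 46 minutes to 22 minutes: 22 + 46 = 68 minutes = 1 hour and 8 minutes
Adding 4 hours: 10 + 4 + 1 (carry) = 15 - 12 = 3
Final time: 3:08

Final answer: 3:08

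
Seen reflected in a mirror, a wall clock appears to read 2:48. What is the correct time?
Reflection across the vertical (12-6) axis maps a hand at angle A degrees to (360 - A) degrees, which sends a reading of T minutes past 12:00 to (720 - T) minutes past 12:00.
Mirror reads 2:48 = 168 minutes past 12:00.
Actual time: (720 - 168) mod 720 = 552 minutes = 9:12.

Final answer: 9:12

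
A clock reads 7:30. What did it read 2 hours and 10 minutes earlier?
Starting time: 7:30 = 450 total minutes past 12:00
Subtracting: 2 hours and 10 minutes = 130 minutes
450 - 130 = 320 minutes
= 5 hours and 20 minutes past 12:00 = 5:20

Final answer: 5:20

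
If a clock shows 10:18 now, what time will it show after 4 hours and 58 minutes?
Starting time: 10:18
Adding 58 minutes to 18 minutes: 18 + 58 = 76 minutes = 1 hour and 16 minutes
Adding 4 hours: 10 + 4 + 1 (carry) = 15 - 12 = 3
Final time: 3:16

Final answer: 3:16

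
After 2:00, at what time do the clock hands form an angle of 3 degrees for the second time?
At t minutes past 2:00, the hour hand is at 30 x 2 + 0.5t degrees and the minute hand is at 6t degrees.
The smaller angle between them is 3 degrees when |30H - 5.5t| = 3 or |30H - 5.5t| = 357.
With H = 2, solve 30 x 2 - 5.5t = +/- target for each target:
  t = (30 x 2 - 3) / 5.5 = 10.36
  t = (30 x 2 + 3) / 5.5 = 11.45
  t = (30 x 2 - 357) / 5.5 = -54 (outside (0, 60))
  t = (30 x 2 + 357) / 5.5 = 75.82 (outside (0, 60))
Valid solutions in (0, 60): {10.36, 11.45} minutes.
The second occurrence is t = 11.45 minutes.
The hands form a 3-degree angle at 11.45 minutes past 2:00.

Final answer: 11.45 minutes past 2:00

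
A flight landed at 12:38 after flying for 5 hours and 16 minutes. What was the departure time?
Starting time: 12:38 = 38 total minutes past 12:00
Subtracting: 5 hours and 16 minutes = 316 minutes
38 - 316 = -278 (negative, add 12 hours = 720) = 442 minutes
= 7 hours and 22 minutes past 12:00 = 7:22

Final answer: 7:22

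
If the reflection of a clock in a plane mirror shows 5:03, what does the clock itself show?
Reflection across the vertical (12-6) axis maps a hand at angle A degrees to (360 - A) degrees, which sends a reading of T minutes past 12:00 to (720 - T) minutes past 12:00.
Mirror reads 5:03 = 303 minutes past 12:00.
Actual time: (720 - 303) mod 720 = 417 minutes = 6:57.

Final answer: 6:57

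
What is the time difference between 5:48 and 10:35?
From 5:48 to 10:35:
(10 x 60 + 35) - (5 x 60 + 48) = 635 - 348 = 287 minutes
= 4 hours and 47 minutes

Final answer: 4 hours and 47 minutes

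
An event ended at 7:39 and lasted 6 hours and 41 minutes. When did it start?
Starting time: 7:39 = 459 total minutes past 12:00
Subtracting: 6 hours and 41 minutes = 401 minutes
459 - 401 = 58 minutes
= 58 minutes past 12:00 = 12:58

Final answer: 12:58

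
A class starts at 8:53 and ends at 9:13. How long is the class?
From 8:53 to 9:13:
(9 x 60 + 13) - (8 x 60 + 53) = 553 - 533 = 20 minutes
= 20 minutes

Final answer: 20 minutes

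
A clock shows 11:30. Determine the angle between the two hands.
Hour hand position: 11 x 30 + 30 x 0.5 = 345 degrees
Minute hand position: 30 x 6 = 180 degrees
Difference: |345 - 180| = 165 degrees
The angle between the hands is 165 degrees

Final answer: 165 degrees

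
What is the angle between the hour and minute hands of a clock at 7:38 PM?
Hour hand position: 7 x 30 + 38 x 0.5 = 229 degrees
Minute hand position: 38 x 6 = 228 degrees
Difference: |229 - 228| = 1 degrees
The angle between the hands is 1 degrees

Final answer: 1 degrees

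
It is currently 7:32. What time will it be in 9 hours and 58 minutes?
Starting time: 7:32
Adding 58 minutes to 32 minutes: 32 + 58 = 90 minutes = 1 hour and 30 minutes
Adding 9 hours: 7 + 9 + 1 (carry) = 17 - 12 = 5
Final time: 5:30

Final answer: 5:30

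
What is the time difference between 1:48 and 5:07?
From 1:48 to 5:07:
(5 x 60 + 7) - (1 x 60 + 48) = 307 - 108 = 199 minutes
= 3 hours and 19 minutes

Final answer: 3 hours and 19 minutes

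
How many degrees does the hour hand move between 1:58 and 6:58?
The hour hand moves 0.5 degrees per minute.
Time elapsed: 6:58 - 1:58 = 300 minutes
Angular displacement: 300 x 0.5 = 150 degrees

Final answer: 150 degrees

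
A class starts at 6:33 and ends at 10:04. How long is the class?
From 6:33 to 10:04:
(10 x 60 + 4) - (6 x 60 + 33) = 604 - 393 = 211 minutes
= 3 hours and 31 minutes

Final answer: 3 hours and 31 minutes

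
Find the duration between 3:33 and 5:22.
From 3:33 to 5:22:
(5 x 60 + 22) - (3 x 60 + 33) = 322 - 213 = 109 minutes
= 1 hour and 49 minutes

Final answer: 1 hour and 49 minutes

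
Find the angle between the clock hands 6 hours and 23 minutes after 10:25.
First find the time 6 hours and 23 minutes after 10:25.
Total minutes: 10 x 60 + 25 + 6 x 60 + 23 = 1008.
1008 mod 720 = 288 minutes = 4:48.
Now compute the angle at 4:48:
Hour hand: 4 x 30 + 48 x 0.5 = 144 degrees
Minute hand: 48 x 6 = 288 degrees
Difference: |144 - 288| = 144 degrees
The angle is 144 degrees

Final answer: 144 degrees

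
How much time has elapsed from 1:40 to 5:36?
From 1:40 to 5:36:
(5 x 60 + 36) - (1 x 60 + 40) = 336 - 100 = 236 minutes
= 3 hours and 56 minutes

Final answer: 3 hours and 56 minutes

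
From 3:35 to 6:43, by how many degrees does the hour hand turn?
The hour hand moves 0.5 degrees per minute.
Time elapsed: 6:43 - 3:35 = 188 minutes
Angular displacement: 188 x 0.5 = 94 degrees

Final answer: 94 degrees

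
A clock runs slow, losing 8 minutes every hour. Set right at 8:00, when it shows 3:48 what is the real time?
For every 60 true minutes, the faulty clock advances 52 minutes, so 1 faulty-clock minute corresponds to 60/52 true minutes.
From 8:00 to 3:48 on the faulty dial is 468 minutes.
True elapsed: 468 x 60/52 = 540 minutes = 9 hours.
True time: 8:00 + 9 hours = 5:00.

Final answer: 5:00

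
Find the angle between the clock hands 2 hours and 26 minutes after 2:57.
First find the time 2 hours and 26 minutes after 2:57.
Total minutes: 2 x 60 + 57 + 2 x 60 + 26 = 323.
323 mod 720 = 323 minutes = 5:23.
Now compute the angle at 5:23:
Hour hand: 5 x 30 + 23 x 0.5 = 161.5 degrees
Minute hand: 23 x 6 = 138 degrees
Difference: |161.5 - 138| = 23.5 degrees
The angle is 23.5 degrees

Final answer: 23.5 degrees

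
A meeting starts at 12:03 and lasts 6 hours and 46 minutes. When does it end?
Starting time: 12:03
Adding 46 minutes to 3 minutes: 3 + 46 = 49 minutes
Adding 6 hours: 12 + 6 = 18 - 12 = 6
Final time: 6:49

Final answer: 6:49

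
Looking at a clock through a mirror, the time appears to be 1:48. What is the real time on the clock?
Reflection across the vertical (12-6) axis maps a hand at angle A degrees to (360 - A) degrees, which sends a reading of T minutes past 12:00 to (720 - T) minutes past 12:00.
Mirror reads 1:48 = 108 minutes past 12:00.
Actual time: (720 - 108) mod 720 = 612 minutes = 10:12.

Final answer: 10:12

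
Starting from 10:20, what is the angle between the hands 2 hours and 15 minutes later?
First find the time 2 hours and 15 minutes after 10:20.
Total minutes: 10 x 60 + 20 + 2 x 60 + 15 = 755.
755 mod 720 = 35 minutes = 12:35.
Now compute the angle at 12:35:
Hour hand: 0 x 30 + 35 x 0.5 = 17.5 degrees
Minute hand: 35 x 6 = 210 degrees
Difference: |17.5 - 210| = 192.5 degrees
Smaller angle: 360 - 192.5 = 167.5 degrees

Final answer: 167.5 degrees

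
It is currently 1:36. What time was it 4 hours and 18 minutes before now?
Starting time: 1:36 = 96 total minutes past 12:00
Subtracting: 4 hours and 18 minutes = 258 minutes
96 - 258 = -162 (negative, add 12 hours = 720) = 558 minutes
= 9 hours and 18 minutes past 12:00 = 9:18

Final answer: 9:18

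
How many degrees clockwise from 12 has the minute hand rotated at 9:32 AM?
The minute hand moves 6 degrees per minute.
At 9:32: 32 x 6 = 192 degrees

Final answer: 192 degrees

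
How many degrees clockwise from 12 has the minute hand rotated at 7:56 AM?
The minute hand moves 6 degrees per minute.
At 7:56: 56 x 6 = 336 degrees

Final answer: 336 degrees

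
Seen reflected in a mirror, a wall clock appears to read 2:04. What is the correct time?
Reflection across the vertical (12-6) axis maps a hand at angle A degrees to (360 - A) degrees, which sends a reading of T minutes past 12:00 to (720 - T) minutes past 12:00.
Mirror reads 2:04 = 124 minutes past 12:00.
Actual time: (720 - 124) mod 720 = 596 minutes = 9:56.

Final answer: 9:56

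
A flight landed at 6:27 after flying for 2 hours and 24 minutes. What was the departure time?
Starting time: 6:27 = 387 total minutes past 12:00
Subtracting: 2 hours and 24 minutes = 144 minutes
387 - 144 = 243 minutes
= 4 hours and 3 minutes past 12:00 = 4:03

Final answer: 4:03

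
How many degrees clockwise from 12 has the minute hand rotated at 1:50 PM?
The minute hand moves 6 degrees per minute.
At 1:50: 50 x 6 = 300 degrees

Final answer: 300 degrees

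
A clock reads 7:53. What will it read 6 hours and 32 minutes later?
Starting time: 7:53
Adding 32 minutes to 53 minutes: 53 + 32 = 85 minutes = 1 hour and 25 minutes
Adding 6 hours: 7 + 6 + 1 (carry) = 14 - 12 = 2
Final time: 2:25

Final answer: 2:25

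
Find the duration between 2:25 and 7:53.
From 2:25 to 7:53:
(7 x 60 + 53) - (2 x 60 + 25) = 473 - 145 = 328 minutes
= 5 hours and 28 minutes

Final answer: 5 hours and 28 minutes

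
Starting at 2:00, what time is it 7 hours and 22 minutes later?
Starting time: 2:00
Adding 22 minutes to 0 minutes: 0 + 22 = 22 minutes
Adding 7 hours: 2 + 7 = 9
Final time: 9:22

Final answer: 9:22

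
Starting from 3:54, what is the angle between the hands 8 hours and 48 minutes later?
First find the time 8 hours and 48 minutes after 3:54.
Total minutes: 3 x 60 + 54 + 8 x 60 + 48 = 762.
762 mod 720 = 42 minutes = 12:42.
Now compute the angle at 12:42:
Hour hand: 0 x 30 + 42 x 0.5 = 21 degrees
Minute hand: 42 x 6 = 252 degrees
Difference: |21 - 252| = 231 degrees
Smaller angle: 360 - 231 = 129 degrees

Final answer: 129 degrees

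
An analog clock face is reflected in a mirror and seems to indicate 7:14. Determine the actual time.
Reflection across the vertical (12-6) axis maps a hand at angle A degrees to (360 - A) degrees, which sends a reading of T minutes past 12:00 to (720 - T) minutes past 12:00.
Mirror reads 7:14 = 434 minutes past 12:00.
Actual time: (720 - 434) mod 720 = 286 minutes = 4:46.

Final answer: 4:46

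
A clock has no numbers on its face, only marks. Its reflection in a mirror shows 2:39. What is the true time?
Reflection across the vertical (12-6) axis maps a hand at angle A degrees to (360 - A) degrees, which sends a reading of T minutes past 12:00 to (720 - T) minutes past 12:00.
Mirror reads 2:39 = 159 minutes past 12:00.
Actual time: (720 - 159) mod 720 = 561 minutes = 9:21.

Final answer: 9:21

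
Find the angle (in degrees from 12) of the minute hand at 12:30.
The minute hand moves 6 degrees per minute.
At 12:30: 30 x 6 = 180 degrees

Final answer: 180 degrees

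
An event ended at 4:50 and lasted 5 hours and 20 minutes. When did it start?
Starting time: 4:50 = 290 total minutes past 12:00
Subtracting: 5 hours and 20 minutes = 320 minutes
290 - 320 = -30 (negative, add 12 hours = 720) = 690 minutes
= 11 hours and 30 minutes past 12:00 = 11:30

Final answer: 11:30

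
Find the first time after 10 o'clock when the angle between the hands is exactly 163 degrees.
At t minutes past 10:00, the hour hand is at 30 x 10 + 0.5t degrees and the minute hand is at 6t degrees.
The smaller angle between them is 163 degrees when |30H - 5.5t| = 163 or |30H - 5.5t| = 197.
With H = 10, solve 30 x 10 - 5.5t = +/- target for each target:
  t = (30 x 10 - 163) / 5.5 = 24.91
  t = (30 x 10 + 163) / 5.5 = 84.18 (outside (0, 60))
  t = (30 x 10 - 197) / 5.5 = 18.73
  t = (30 x 10 + 197) / 5.5 = 90.36 (outside (0, 60))
Valid solutions in (0, 60): {18.73, 24.91} minutes.
The first occurrence is t = 18.73 minutes.
The hands form a 163-degree angle at 18.73 minutes past 10:00.

Final answer: 18.73 minutes past 10:00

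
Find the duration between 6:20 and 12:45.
From 6:20 to 12:45:
(12 x 60 + 45) - (6 x 60 + 20) = 765 - 380 = 385 minutes
= 6 hours and 25 minutes

Final answer: 6 hours and 25 minutes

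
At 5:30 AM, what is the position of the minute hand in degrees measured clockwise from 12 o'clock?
The minute hand moves 6 degrees per minute.
At 5:30: 30 x 6 = 180 degrees

Final answer: 180 degrees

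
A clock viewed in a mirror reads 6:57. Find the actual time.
Reflection across the vertical (12-6) axis maps a hand at angle A degrees to (360 - A) degrees, which sends a reading of T minutes past 12:00 to (720 - T) minutes past 12:00.
Mirror reads 6:57 = 417 minutes past 12:00.
Actual time: (720 - 417) mod 720 = 303 minutes = 5:03.

Final answer: 5:03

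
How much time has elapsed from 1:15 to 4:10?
From 1:15 to 4:10:
(4 x 60 + 10) - (1 x 60 + 15) = 250 - 75 = 175 minutes
= 2 hours and 55 minutes

Final answer: 2 hours and 55 minutes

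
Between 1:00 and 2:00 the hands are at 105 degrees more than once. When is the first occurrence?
At t minutes past 1:00, the hour hand is at 30 x 1 + 0.5t degrees and the minute hand is at 6t degrees.
The smaller angle between them is 105 degrees when |30H - 5.5t| = 105 or |30H - 5.5t| = 255.
With H = 1, solve 30 x 1 - 5.5t = +/- target for each target:
  t = (30 x 1 - 105) / 5.5 = -13.64 (outside (0, 60))
  t = (30 x 1 + 105) / 5.5 = 24.55
  t = (30 x 1 - 255) / 5.5 = -40.91 (outside (0, 60))
  t = (30 x 1 + 255) / 5.5 = 51.82
Valid solutions in (0, 60): {24.55, 51.82} minutes.
The first occurrence is t = 24.55 minutes.
The hands form a 105-degree angle at 24.55 minutes past 1:00.

Final answer: 24.55 minutes past 1:00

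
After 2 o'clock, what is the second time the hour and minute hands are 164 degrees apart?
At t minutes past 2:00, the hour hand is at 30 x 2 + 0.5t degrees and the minute hand is at 6t degrees.
The smaller angle between them is 164 degrees when |30H - 5.5t| = 164 or |30H - 5.5t| = 196.
With H = 2, solve 30 x 2 - 5.5t = +/- target for each target:
  t = (30 x 2 - 164) / 5.5 = -18.91 (outside (0, 60))
  t = (30 x 2 + 164) / 5.5 = 40.73
  t = (30 x 2 - 196) / 5.5 = -24.73 (outside (0, 60))
  t = (30 x 2 + 196) / 5.5 = 46.55
Valid solutions in (0, 60): {40.73, 46.55} minutes.
The second occurrence is t = 46.55 minutes.
The hands form a 164-degree angle at 46.55 minutes past 2:00.

Final answer: 46.55 minutes past 2:00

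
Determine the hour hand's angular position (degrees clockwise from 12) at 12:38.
The hour hand moves 30 degrees per hour and 0.5 degrees per minute.
At 12:38: (0) x 30 + 38 x 0.5 = 0 + 19 = 19 degrees

Final answer: 19 degrees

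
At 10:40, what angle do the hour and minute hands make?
Hour hand position: 10 x 30 + 40 x 0.5 = 320 degrees
Minute hand position: 40 x 6 = 240 degrees
Difference: |320 - 240| = 80 degrees
The angle between the hands is 80 degrees

Final answer: 80 degrees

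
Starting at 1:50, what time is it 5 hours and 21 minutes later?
Starting time: 1:50
Adding 21 minutes to 50 minutes: 50 + 21 = 71 minutes = 1 hour and 11 minutes
Adding 5 hours: 1 + 5 + 1 (carry) = 7
Final time: 7:11

Final answer: 7:11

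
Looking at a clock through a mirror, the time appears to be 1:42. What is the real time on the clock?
Reflection across the vertical (12-6) axis maps a hand at angle A degrees to (360 - A) degrees, which sends a reading of T minutes past 12:00 to (720 - T) minutes past 12:00.
Mirror reads 1:42 = 102 minutes past 12:00.
Actual time: (720 - 102) mod 720 = 618 minutes = 10:18.

Final answer: 10:18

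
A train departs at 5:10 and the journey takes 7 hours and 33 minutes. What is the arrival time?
Starting time: 5:10
Adding 33 minutes to 10 minutes: 10 + 33 = 43 minutes
Adding 7 hours: 5 + 7 = 12
Final time: 12:43

Final answer: 12:43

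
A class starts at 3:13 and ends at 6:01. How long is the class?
From 3:13 to 6:01:
(6 x 60 + 1) - (3 x 60 + 13) = 361 - 193 = 168 minutes
= 2 hours and 48 minutes

Final answer: 2 hours and 48 minutes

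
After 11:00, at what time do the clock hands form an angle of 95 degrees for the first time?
At t minutes past 11:00, the hour hand is at 30 x 11 + 0.5t degrees and the minute hand is at 6t degrees.
The smaller angle between them is 95 degrees when |30H - 5.5t| = 95 or |30H - 5.5t| = 265.
With H = 11, solve 30 x 11 - 5.5t = +/- target for each target:
  t = (30 x 11 - 95) / 5.5 = 42.73
  t = (30 x 11 + 95) / 5.5 = 77.27 (outside (0, 60))
  t = (30 x 11 - 265) / 5.5 = 11.82
  t = (30 x 11 + 265) / 5.5 = 108.18 (outside (0, 60))
Valid solutions in (0, 60): {11.82, 42.73} minutes.
The first occurrence is t = 11.82 minutes.
The hands form a 95-degree angle at 11.82 minutes past 11:00.

Final answer: 11.82 minutes past 11:00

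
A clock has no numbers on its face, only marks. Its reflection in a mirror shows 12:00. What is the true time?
Reflection across the vertical (12-6) axis maps a hand at angle A degrees to (360 - A) degrees, which sends a reading of T minutes past 12:00 to (720 - T) minutes past 12:00.
Mirror reads 12:00 = 0 minutes past 12:00.
Actual time: (720 - 0) mod 720 = 0 minutes = 12:00.

Final answer: 12:00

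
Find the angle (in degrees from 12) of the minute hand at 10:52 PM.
The minute hand moves 6 degrees per minute.
At 10:52: 52 x 6 = 312 degrees

Final answer: 312 degrees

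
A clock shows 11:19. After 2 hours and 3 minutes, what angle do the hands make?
First find the time 2 hours and 3 minutes after 11:19.
Total minutes: 11 x 60 + 19 + 2 x 60 + 3 = 802.
802 mod 720 = 82 minutes = 1:22.
Now compute the angle at 1:22:
Hour hand: 1 x 30 + 22 x 0.5 = 41 degrees
Minute hand: 22 x 6 = 132 degrees
Difference: |41 - 132| = 91 degrees
The angle is 91 degrees

Final answer: 91 degrees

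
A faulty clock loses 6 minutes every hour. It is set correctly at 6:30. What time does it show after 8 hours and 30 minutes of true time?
For every 60 true minutes, the faulty clock advances 60 - 6 = 54 minutes.
True elapsed: 8 hours and 30 minutes = 510 minutes.
Faulty clock advances: 510 x 54/60 = 459 minutes (drift: 51 minutes behind).
Shown time: 6:30 + 459 minutes = 2:09.

Final answer: 2:09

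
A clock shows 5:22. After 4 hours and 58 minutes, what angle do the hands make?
First find the time 4 hours and 58 minutes after 5:22.
Total minutes: 5 x 60 + 22 + 4 x 60 + 58 = 620.
620 mod 720 = 620 minutes = 10:20.
Now compute the angle at 10:20:
Hour hand: 10 x 30 + 20 x 0.5 = 310 degrees
Minute hand: 20 x 6 = 120 degrees
Difference: |310 - 120| = 190 degrees
Smaller angle: 360 - 190 = 170 degrees

Final answer: 170 degrees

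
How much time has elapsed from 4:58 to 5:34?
From 4:58 to 5:34:
(5 x 60 + 34) - (4 x 60 + 58) = 334 - 298 = 36 minutes
= 36 minutes

Final answer: 36 minutes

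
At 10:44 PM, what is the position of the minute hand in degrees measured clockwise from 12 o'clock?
The minute hand moves 6 degrees per minute.
At 10:44: 44 x 6 = 264 degrees

Final answer: 264 degrees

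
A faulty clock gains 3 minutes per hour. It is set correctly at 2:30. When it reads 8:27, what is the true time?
For every 60 true minutes, the faulty clock advances 63 minutes, so 1 faulty-clock minute corresponds to 60/63 true minutes.
From 2:30 to 8:27 on the faulty dial is 357 minutes.
True elapsed: 357 x 60/63 = 340 minutes = 5 hours and 40 minutes.
True time: 2:30 + 5 hours and 40 minutes = 8:10.

Final answer: 8:10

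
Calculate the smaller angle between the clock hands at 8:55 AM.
Hour hand position: 8 x 30 + 55 x 0.5 = 267.5 degrees
Minute hand position: 55 x 6 = 330 degrees
Difference: |267.5 - 330| = 62.5 degrees
The angle between the hands is 62.5 degrees

Final answer: 62.5 degrees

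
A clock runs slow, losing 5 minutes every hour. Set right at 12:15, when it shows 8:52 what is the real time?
For every 60 true minutes, the faulty clock advances 55 minutes, so 1 faulty-clock minute corresponds to 60/55 true minutes.
From 12:15 to 8:52 on the faulty dial is 517 minutes.
True elapsed: 517 x 60/55 = 564 minutes = 9 hours and 24 minutes.
True time: 12:15 + 9 hours and 24 minutes = 9:39.

Final answer: 9:39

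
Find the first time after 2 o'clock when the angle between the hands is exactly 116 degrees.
At t minutes past 2:00, the hour hand is at 30 x 2 + 0.5t degrees and the minute hand is at 6t degrees.
The smaller angle between them is 116 degrees when |30H - 5.5t| = 116 or |30H - 5.5t| = 244.
With H = 2, solve 30 x 2 - 5.5t = +/- target for each target:
  t = (30 x 2 - 116) / 5.5 = -10.18 (outside (0, 60))
  t = (30 x 2 + 116) / 5.5 = 32
  t = (30 x 2 - 244) / 5.5 = -33.45 (outside (0, 60))
  t = (30 x 2 + 244) / 5.5 = 55.27
Valid solutions in (0, 60): {32, 55.27} minutes.
The first occurrence is t = 32 minutes.
The hands form a 116-degree angle at 32 minutes past 2:00.

Final answer: 32 minutes past 2:00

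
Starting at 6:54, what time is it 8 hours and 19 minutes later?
Starting time: 6:54
Adding 19 minutes to 54 minutes: 54 + 19 = 73 minutes = 1 hour and 13 minutes
Adding 8 hours: 6 + 8 + 1 (carry) = 15 - 12 = 3
Final time: 3:13

Final answer: 3:13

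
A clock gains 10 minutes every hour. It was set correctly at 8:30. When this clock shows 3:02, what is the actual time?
For every 60 true minutes, the faulty clock advances 70 minutes, so 1 faulty-clock minute corresponds to 60/70 true minutes.
From 8:30 to 3:02 on the faulty dial is 392 minutes.
True elapsed: 392 x 60/70 = 336 minutes = 5 hours and 36 minutes.
True time: 8:30 + 5 hours and 36 minutes = 2:06.

Final answer: 2:06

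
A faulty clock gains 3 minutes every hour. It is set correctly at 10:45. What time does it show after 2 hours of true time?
For every 60 true minutes, the faulty clock advances 60 + 3 = 63 minutes.
True elapsed: 2 hours = 120 minutes.
Faulty clock advances: 120 x 63/60 = 126 minutes (drift: 6 minutes ahead).
Shown time: 10:45 + 126 minutes = 12:51.

Final answer: 12:51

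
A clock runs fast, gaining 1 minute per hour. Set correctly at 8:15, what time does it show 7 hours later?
For every 60 true minutes, the faulty clock advances 60 + 1 = 61 minutes.
True elapsed: 7 hours = 420 minutes.
Faulty clock advances: 420 x 61/60 = 427 minutes (drift: 7 minutes ahead).
Shown time: 8:15 + 427 minutes = 3:22.

Final answer: 3:22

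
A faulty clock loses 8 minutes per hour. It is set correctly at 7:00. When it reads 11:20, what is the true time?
For every 60 true minutes, the faulty clock advances 52 minutes, so 1 faulty-clock minute corresponds to 60/52 true minutes.
From 7:00 to 11:20 on the faulty dial is 260 minutes.
True elapsed: 260 x 60/52 = 300 minutes = 5 hours.
True time: 7:00 + 5 hours = 12:00.

Final answer: 12:00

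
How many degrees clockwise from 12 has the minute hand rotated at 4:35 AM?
The minute hand moves 6 degrees per minute.
At 4:35: 35 x 6 = 210 degrees

Final answer: 210 degrees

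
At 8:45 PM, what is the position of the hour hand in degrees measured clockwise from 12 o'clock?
The hour hand moves 30 degrees per hour and 0.5 degrees per minute.
At 8:45: (8) x 30 + 45 x 0.5 = 240 + 22.5 = 262.5 degrees

Final answer: 262.5 degrees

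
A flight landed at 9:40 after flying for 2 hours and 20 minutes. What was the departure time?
Starting time: 9:40 = 580 total minutes past 12:00
Subtracting: 2 hours and 20 minutes = 140 minutes
580 - 140 = 440 minutes
= 7 hours and 20 minutes past 12:00 = 7:20

Final answer: 7:20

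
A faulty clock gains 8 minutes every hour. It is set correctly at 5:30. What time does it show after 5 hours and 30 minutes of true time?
For every 60 true minutes, the faulty clock advances 60 + 8 = 68 minutes.
True elapsed: 5 hours and 30 minutes = 330 minutes.
Faulty clock advances: 330 x 68/60 = 374 minutes (drift: 44 minutes ahead).
Shown time: 5:30 + 374 minutes = 11:44.

Final answer: 11:44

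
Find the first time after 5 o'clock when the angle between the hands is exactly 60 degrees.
At t minutes past 5:00, the hour hand is at 30 x 5 + 0.5t degrees and the minute hand is at 6t degrees.
The smaller angle between them is 60 degrees when |30H - 5.5t| = 60 or |30H - 5.5t| = 300.
With H = 5, solve 30 x 5 - 5.5t = +/- target for each target:
  t = (30 x 5 - 60) / 5.5 = 16.36
  t = (30 x 5 + 60) / 5.5 = 38.18
  t = (30 x 5 - 300) / 5.5 = -27.27 (outside (0, 60))
  t = (30 x 5 + 300) / 5.5 = 81.82 (outside (0, 60))
Valid solutions in (0, 60): {16.36, 38.18} minutes.
The first occurrence is t = 16.36 minutes.
The hands form a 60-degree angle at 16.36 minutes past 5:00.

Final answer: 16.36 minutes past 5:00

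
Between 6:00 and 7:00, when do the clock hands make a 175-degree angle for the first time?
At t minutes past 6:00, the hour hand is at 30 x 6 + 0.5t degrees and the minute hand is at 6t degrees.
The smaller angle between them is 175 degrees when |30H - 5.5t| = 175 or |30H - 5.5t| = 185.
With H = 6, solve 30 x 6 - 5.5t = +/- target for each target:
  t = (30 x 6 - 175) / 5.5 = 0.91
  t = (30 x 6 + 175) / 5.5 = 64.55 (outside (0, 60))
  t = (30 x 6 - 185) / 5.5 = -0.91 (outside (0, 60))
  t = (30 x 6 + 185) / 5.5 = 66.36 (outside (0, 60))
Valid solutions in (0, 60): {0.91} minutes.
The first occurrence is t = 0.91 minutes.
The hands form a 175-degree angle at 0.91 minutes past 6:00.

Final answer: 0.91 minutes past 6:00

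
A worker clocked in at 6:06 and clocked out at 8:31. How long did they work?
From 6:06 to 8:31:
(8 x 60 + 31) - (6 x 60 + 6) = 511 - 366 = 145 minutes
= 2 hours and 25 minutes

Final answer: 2 hours and 25 minutes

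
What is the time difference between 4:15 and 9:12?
From 4:15 to 9:12:
(9 x 60 + 12) - (4 x 60 + 15) = 552 - 255 = 297 minutes
= 4 hours and 57 minutes

Final answer: 4 hours and 57 minutes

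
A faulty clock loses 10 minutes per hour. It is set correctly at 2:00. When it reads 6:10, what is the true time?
For every 60 true minutes, the faulty clock advances 50 minutes, so 1 faulty-clock minute corresponds to 60/50 true minutes.
From 2:00 to 6:10 on the faulty dial is 250 minutes.
True elapsed: 250 x 60/50 = 300 minutes = 5 hours.
True time: 2:00 + 5 hours = 7:00.

Final answer: 7:00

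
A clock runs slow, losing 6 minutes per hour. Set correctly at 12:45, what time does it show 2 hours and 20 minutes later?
For every 60 true minutes, the faulty clock advances 60 - 6 = 54 minutes.
True elapsed: 2 hours and 20 minutes = 140 minutes.
Faulty clock advances: 140 x 54/60 = 126 minutes (drift: 14 minutes behind).
Shown time: 12:45 + 126 minutes = 2:51.

Final answer: 2:51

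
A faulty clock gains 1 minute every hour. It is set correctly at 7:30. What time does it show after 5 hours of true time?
For every 60 true minutes, the faulty clock advances 60 + 1 = 61 minutes.
True elapsed: 5 hours = 300 minutes.
Faulty clock advances: 300 x 61/60 = 305 minutes (drift: 5 minutes ahead).
Shown time: 7:30 + 305 minutes = 12:35.

Final answer: 12:35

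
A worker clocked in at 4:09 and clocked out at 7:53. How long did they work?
From 4:09 to 7:53:
(7 x 60 + 53) - (4 x 60 + 9) = 473 - 249 = 224 minutes
= 3 hours and 44 minutes

Final answer: 3 hours and 44 minutes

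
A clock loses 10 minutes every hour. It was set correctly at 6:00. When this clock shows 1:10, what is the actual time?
For every 60 true minutes, the faulty clock advances 50 minutes, so 1 faulty-clock minute corresponds to 60/50 true minutes.
From 6:00 to 1:10 on the faulty dial is 430 minutes.
True elapsed: 430 x 60/50 = 516 minutes = 8 hours and 36 minutes.
True time: 6:00 + 8 hours and 36 minutes = 2:36.

Final answer: 2:36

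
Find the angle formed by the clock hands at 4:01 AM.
Hour hand position: 4 x 30 + 1 x 0.5 = 120.5 degrees
Minute hand position: 1 x 6 = 6 degrees
Difference: |120.5 - 6| = 114.5 degrees
The angle between the hands is 114.5 degrees

Final answer: 114.5 degrees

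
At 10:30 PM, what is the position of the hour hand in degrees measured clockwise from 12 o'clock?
The hour hand moves 30 degrees per hour and 0.5 degrees per minute.
At 10:30: (10) x 30 + 30 x 0.5 = 300 + 15 = 315 degrees

Final answer: 315 degrees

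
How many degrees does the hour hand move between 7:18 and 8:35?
The hour hand moves 0.5 degrees per minute.
Time elapsed: 8:35 - 7:18 = 77 minutes
Angular displacement: 77 x 0.5 = 38.5 degrees

Final answer: 38.5 degrees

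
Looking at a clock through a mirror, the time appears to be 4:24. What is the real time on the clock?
Reflection across the vertical (12-6) axis maps a hand at angle A degrees to (360 - A) degrees, which sends a reading of T minutes past 12:00 to (720 - T) minutes past 12:00.
Mirror reads 4:24 = 264 minutes past 12:00.
Actual time: (720 - 264) mod 720 = 456 minutes = 7:36.

Final answer: 7:36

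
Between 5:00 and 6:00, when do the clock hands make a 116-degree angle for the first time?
At t minutes past 5:00, the hour hand is at 30 x 5 + 0.5t degrees and the minute hand is at 6t degrees.
The smaller angle between them is 116 degrees when |30H - 5.5t| = 116 or |30H - 5.5t| = 244.
With H = 5, solve 30 x 5 - 5.5t = +/- target for each target:
  t = (30 x 5 - 116) / 5.5 = 6.18
  t = (30 x 5 + 116) / 5.5 = 48.36
  t = (30 x 5 - 244) / 5.5 = -17.09 (outside (0, 60))
  t = (30 x 5 + 244) / 5.5 = 71.64 (outside (0, 60))
Valid solutions in (0, 60): {6.18, 48.36} minutes.
The first occurrence is t = 6.18 minutes.
The hands form a 116-degree angle at 6.18 minutes past 5:00.

Final answer: 6.18 minutes past 5:00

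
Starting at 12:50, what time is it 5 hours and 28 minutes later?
Starting time: 12:50
Adding 28 minutes to 50 minutes: 50 + 28 = 78 minutes = 1 hour and 18 minutes
Adding 5 hours: 12 + 5 + 1 (carry) = 18 - 12 = 6
Final time: 6:18

Final answer: 6:18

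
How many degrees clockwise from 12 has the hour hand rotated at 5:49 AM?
The hour hand moves 30 degrees per hour and 0.5 degrees per minute.
At 5:49: (5) x 30 + 49 x 0.5 = 150 + 24.5 = 174.5 degrees

Final answer: 174.5 degrees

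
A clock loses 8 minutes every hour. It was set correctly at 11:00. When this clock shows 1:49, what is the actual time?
For every 60 true minutes, the faulty clock advances 52 minutes, so 1 faulty-clock minute corresponds to 60/52 true minutes.
From 11:00 to 1:49 on the faulty dial is 169 minutes.
True elapsed: 169 x 60/52 = 195 minutes = 3 hours and 15 minutes.
True time: 11:00 + 3 hours and 15 minutes = 2:15.

Final answer: 2:15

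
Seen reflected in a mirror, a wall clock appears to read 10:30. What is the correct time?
Reflection across the vertical (12-6) axis maps a hand at angle A degrees to (360 - A) degrees, which sends a reading of T minutes past 12:00 to (720 - T) minutes past 12:00.
Mirror reads 10:30 = 630 minutes past 12:00.
Actual time: (720 - 630) mod 720 = 90 minutes = 1:30.

Final answer: 1:30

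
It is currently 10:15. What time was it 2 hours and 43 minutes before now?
Starting time: 10:15 = 615 total minutes past 12:00
Subtracting: 2 hours and 43 minutes = 163 minutes
615 - 163 = 452 minutes
= 7 hours and 32 minutes past 12:00 = 7:32

Final answer: 7:32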